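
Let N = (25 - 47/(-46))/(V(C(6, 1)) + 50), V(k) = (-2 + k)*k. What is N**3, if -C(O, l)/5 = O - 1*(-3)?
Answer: 1715072373/987750361079000 ≈ 1.7363e-6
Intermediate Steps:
C(O, l) = -15 - 5*O (C(O, l) = -5*(O - 1*(-3)) = -5*(O + 3) = -5*(3 + O) = -15 - 5*O)
V(k) = k*(-2 + k)
N = 1197/99590 (N = (25 - 47/(-46))/((-15 - 5*6)*(-2 + (-15 - 5*6)) + 50) = (25 - 47*(-1/46))/((-15 - 30)*(-2 + (-15 - 30)) + 50) = (25 + 47/46)/(-45*(-2 - 45) + 50) = 1197/(46*(-45*(-47) + 50)) = 1197/(46*(2115 + 50)) = (1197/46)/2165 = (1197/46)*(1/2165) = 1197/99590 ≈ 0.012019)
N**3 = (1197/99590)**3 = 1715072373/987750361079000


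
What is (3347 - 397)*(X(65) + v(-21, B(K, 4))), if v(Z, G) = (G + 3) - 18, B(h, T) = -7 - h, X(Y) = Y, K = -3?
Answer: 135700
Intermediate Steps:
v(Z, G) = -15 + G (v(Z, G) = (3 + G) - 18 = -15 + G)
(3347 - 397)*(X(65) + v(-21, B(K, 4))) = (3347 - 397)*(65 + (-15 + (-7 - 1*(-3)))) = 2950*(65 + (-15 + (-7 + 3))) = 2950*(65 + (-15 - 4)) = 2950*(65 - 19) = 2950*46 = 135700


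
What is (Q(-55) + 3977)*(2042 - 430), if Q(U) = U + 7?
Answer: 6333548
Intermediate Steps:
Q(U) = 7 + U
(Q(-55) + 3977)*(2042 - 430) = ((7 - 55) + 3977)*(2042 - 430) = (-48 + 3977)*1612 = 3929*1612 = 6333548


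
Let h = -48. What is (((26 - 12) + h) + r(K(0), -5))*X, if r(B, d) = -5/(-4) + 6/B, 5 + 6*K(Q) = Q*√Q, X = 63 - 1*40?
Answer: -18377/20 ≈ -918.85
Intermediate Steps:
X = 23 (X = 63 - 40 = 23)
K(Q) = -⅚ + Q^(3/2)/6 (K(Q) = -⅚ + (Q*√Q)/6 = -⅚ + Q^(3/2)/6)
r(B, d) = 5/4 + 6/B (r(B, d) = -5*(-¼) + 6/B = 5/4 + 6/B)
(((26 - 12) + h) + r(K(0), -5))*X = (((26 - 12) - 48) + (5/4 + 6/(-⅚ + 0^(3/2)/6)))*23 = ((14 - 48) + (5/4 + 6/(-⅚ + (⅙)*0)))*23 = (-34 + (5/4 + 6/(-⅚ + 0)))*23 = (-34 + (5/4 + 6/(-⅚)))*23 = (-34 + (5/4 + 6*(-6/5)))*23 = (-34 + (5/4 - 36/5))*23 = (-34 - 119/20)*23 = -799/20*23 = -18377/20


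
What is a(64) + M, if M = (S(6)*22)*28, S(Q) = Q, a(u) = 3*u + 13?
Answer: 3901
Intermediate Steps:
a(u) = 13 + 3*u
M = 3696 (M = (6*22)*28 = 132*28 = 3696)
a(64) + M = (13 + 3*64) + 3696 = (13 + 192) + 3696 = 205 + 3696 = 3901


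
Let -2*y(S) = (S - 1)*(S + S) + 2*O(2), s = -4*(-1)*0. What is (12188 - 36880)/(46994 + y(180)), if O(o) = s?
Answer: -12346/7387 ≈ -1.6713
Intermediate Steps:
s = 0 (s = 4*0 = 0)
O(o) = 0
y(S) = -S*(-1 + S) (y(S) = -((S - 1)*(S + S) + 2*0)/2 = -((-1 + S)*(2*S) + 0)/2 = -(2*S*(-1 + S) + 0)/2 = -S*(-1 + S))
(12188 - 36880)/(46994 + y(180)) = (12188 - 36880)/(46994 + 180*(1 - 1*180)) = -24692/(46994 + 180*(1 - 180)) = -24692/(46994 + 180*(-179)) = -24692/(46994 - 32220) = -24692/14774 = -24692*1/14774 = -12346/7387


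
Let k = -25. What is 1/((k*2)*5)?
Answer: -1/250 ≈ -0.0040000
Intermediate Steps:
1/((k*2)*5) = 1/(-25*2*5) = 1/(-50*5) = 1/(-250) = -1/250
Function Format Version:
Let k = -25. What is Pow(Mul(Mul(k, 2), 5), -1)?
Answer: Rational(-1, 250) ≈ -0.0040000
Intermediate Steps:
Pow(Mul(Mul(k, 2), 5), -1) = Pow(Mul(Mul(-25, 2), 5), -1) = Pow(Mul(-50, 5), -1) = Pow(-250, -1) = Rational(-1, 250)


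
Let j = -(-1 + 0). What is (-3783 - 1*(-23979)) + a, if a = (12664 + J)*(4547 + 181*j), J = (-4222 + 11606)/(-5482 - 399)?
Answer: 352211041476/5881 ≈ 5.9890e+7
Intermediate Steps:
j = 1 (j = -1*(-1) = 1)
J = -7384/5881 (J = 7384/(-5881) = 7384*(-1/5881) = -7384/5881 ≈ -1.2556)
a = 352092268800/5881 (a = (12664 - 7384/5881)*(4547 + 181*1) = 74469600*(4547 + 181)/5881 = (74469600/5881)*4728 = 352092268800/5881 ≈ 5.9869e+7)
(-3783 - 1*(-23979)) + a = (-3783 - 1*(-23979)) + 352092268800/5881 = (-3783 + 23979) + 352092268800/5881 = 20196 + 352092268800/5881 = 352211041476/5881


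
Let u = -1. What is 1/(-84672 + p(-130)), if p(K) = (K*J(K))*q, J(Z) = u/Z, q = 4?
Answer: -1/84676 ≈ -1.1810e-5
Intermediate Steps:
J(Z) = -1/Z
p(K) = -4 (p(K) = (K*(-1/K))*4 = -1*4 = -4)
1/(-84672 + p(-130)) = 1/(-84672 - 4) = 1/(-84676) = -1/84676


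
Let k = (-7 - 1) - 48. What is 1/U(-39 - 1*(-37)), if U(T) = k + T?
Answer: -1/58 ≈ -0.017241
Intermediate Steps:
k = -56 (k = -8 - 48 = -56)
U(T) = -56 + T
1/U(-39 - 1*(-37)) = 1/(-56 + (-39 - 1*(-37))) = 1/(-56 + (-39 + 37)) = 1/(-56 - 2) = 1/(-58) = -1/58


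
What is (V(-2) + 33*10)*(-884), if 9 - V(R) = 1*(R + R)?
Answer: -303212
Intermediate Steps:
V(R) = 9 - 2*R (V(R) = 9 - (R + R) = 9 - 2*R)
(V(-2) + 33*10)*(-884) = ((9 - 2*(-2)) + 33*10)*(-884) = ((9 + 4) + 330)*(-884) = (13 + 330)*(-884) = 343*(-884) = -303212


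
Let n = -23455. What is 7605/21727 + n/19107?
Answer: -364298050/415137789 ≈ -0.87753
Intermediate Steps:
7605/21727 + n/19107 = 7605/21727 - 23455/19107 = -364298050/415137789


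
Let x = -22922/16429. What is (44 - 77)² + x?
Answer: 17868259/16429 ≈ 1087.6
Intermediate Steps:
x = -22922/16429 (x = -22922*1/16429 = -22922/16429 ≈ -1.3952)
(44 - 77)² + x = (44 - 77)² - 22922/16429 = (-33)² - 22922/16429 = 1089 - 22922/16429 = 17868259/16429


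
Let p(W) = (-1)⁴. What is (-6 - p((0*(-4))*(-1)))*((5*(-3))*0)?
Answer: 0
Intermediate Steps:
p(W) = 1
(-6 - p((0*(-4))*(-1)))*((5*(-3))*0) = (-6 - 1*1)*((5*(-3))*0) = (-6 - 1)*(-15*0) = -7*0 = 0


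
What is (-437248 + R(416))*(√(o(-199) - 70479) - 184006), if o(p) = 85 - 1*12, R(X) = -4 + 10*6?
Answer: 80445951152 - 437192*I*√70406 ≈ 8.0446e+10 - 1.1601e+8*I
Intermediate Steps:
R(X) = 56 (R(X) = -4 + 60 = 56)
o(p) = 73 (o(p) = 85 - 12 = 73)
(-437248 + R(416))*(√(o(-199) - 70479) - 184006) = (-437248 + 56)*(√(73 - 70479) - 184006) = -437192*(√(-70406) - 184006) = -437192*(I*√70406 - 184006) = -437192*(-184006 + I*√70406) = 80445951152 - 437192*I*√70406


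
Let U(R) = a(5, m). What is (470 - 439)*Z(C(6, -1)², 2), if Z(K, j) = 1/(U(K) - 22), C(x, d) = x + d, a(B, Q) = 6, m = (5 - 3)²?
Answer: -31/16 ≈ -1.9375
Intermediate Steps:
m = 4 (m = 2² = 4)
C(x, d) = d + x
U(R) = 6
Z(K, j) = -1/16 (Z(K, j) = 1/(6 - 22) = 1/(-16) = -1/16)
(470 - 439)*Z(C(6, -1)², 2) = (470 - 439)*(-1/16) = 31*(-1/16) = -31/16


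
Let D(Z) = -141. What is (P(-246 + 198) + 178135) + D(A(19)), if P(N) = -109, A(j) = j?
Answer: 177885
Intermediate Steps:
(P(-246 + 198) + 178135) + D(A(19)) = (-109 + 178135) - 141 = 178026 - 141 = 177885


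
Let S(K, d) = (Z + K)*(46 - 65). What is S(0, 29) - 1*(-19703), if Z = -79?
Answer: 21204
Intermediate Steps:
S(K, d) = 1501 - 19*K (S(K, d) = (-79 + K)*(46 - 65) = (-79 + K)*(-19) = 1501 - 19*K)
S(0, 29) - 1*(-19703) = (1501 - 19*0) - 1*(-19703) = (1501 + 0) + 19703 = 1501 + 19703 = 21204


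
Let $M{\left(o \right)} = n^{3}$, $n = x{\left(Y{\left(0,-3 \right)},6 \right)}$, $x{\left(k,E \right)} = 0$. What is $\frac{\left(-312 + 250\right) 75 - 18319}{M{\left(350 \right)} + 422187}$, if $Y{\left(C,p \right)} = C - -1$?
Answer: $- \frac{22969}{422187} \approx -0.054405$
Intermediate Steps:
$Y{\left(C,p \right)} = 1 + C$ ($Y{\left(C,p \right)} = C + 1 = 1 + C$)
$n = 0$
$M{\left(o \right)} = 0$ ($M{\left(o \right)} = 0^{3} = 0$)
$\frac{\left(-312 + 250\right) 75 - 18319}{M{\left(350 \right)} + 422187} = \frac{\left(-312 + 250\right) 75 - 18319}{0 + 422187} = \frac{\left(-62\right) 75 - 18319}{422187} = \left(-4650 - 18319\right) \frac{1}{422187} = \left(-22969\right) \frac{1}{422187} = - \frac{22969}{422187}$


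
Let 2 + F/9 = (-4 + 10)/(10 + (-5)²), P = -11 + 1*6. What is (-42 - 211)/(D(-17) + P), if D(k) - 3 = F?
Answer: 8855/646 ≈ 13.707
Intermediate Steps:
P = -5 (P = -11 + 6 = -5)
F = -576/35 (F = -18 + 9*((-4 + 10)/(10 + (-5)²)) = -18 + 9*(6/(10 + 25)) = -18 + 9*(6/35) = -18 + 54/35 = -576/35 ≈ -16.457)
D(k) = -471/35 (D(k) = 3 - 576/35 = -471/35)
(-42 - 211)/(D(-17) + P) = (-42 - 211)/(-471/35 - 5) = -253/(-646/35) = -253*(-35/646) = 8855/646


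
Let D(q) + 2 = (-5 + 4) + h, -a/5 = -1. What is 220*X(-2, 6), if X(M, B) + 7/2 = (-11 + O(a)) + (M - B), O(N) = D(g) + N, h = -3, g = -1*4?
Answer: -5170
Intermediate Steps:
g = -4
a = 5 (a = -5*(-1) = 5)
D(q) = -6 (D(q) = -2 + ((-5 + 4) - 3) = -2 + (-1 - 3) = -2 - 4 = -6)
O(N) = -6 + N
X(M, B) = -31/2 + M - B (X(M, B) = -7/2 + ((-11 + (-6 + 5)) + (M - B)) = -7/2 + ((-11 - 1) + (M - B)) = -7/2 + (-12 + (M - B)) = -7/2 + (-12 + M - B) = -31/2 + M - B)
220*X(-2, 6) = 220*(-31/2 - 2 - 1*6) = 220*(-31/2 - 2 - 6) = 220*(-47/2) = -5170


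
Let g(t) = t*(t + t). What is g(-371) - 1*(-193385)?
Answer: 468667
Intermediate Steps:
g(t) = 2*t² (g(t) = t*(2*t) = 2*t²)
g(-371) - 1*(-193385) = 2*(-371)² - 1*(-193385) = 2*137641 + 193385 = 275282 + 193385 = 468667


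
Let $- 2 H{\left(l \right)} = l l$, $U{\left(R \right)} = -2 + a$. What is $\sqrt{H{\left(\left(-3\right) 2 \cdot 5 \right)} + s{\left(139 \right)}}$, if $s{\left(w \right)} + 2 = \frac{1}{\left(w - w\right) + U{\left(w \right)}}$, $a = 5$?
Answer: $\frac{i \sqrt{4065}}{3} \approx 21.252 i$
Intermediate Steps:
$U{\left(R \right)} = 3$ ($U{\left(R \right)} = -2 + 5 = 3$)
$H{\left(l \right)} = - \frac{l^{2}}{2}$ ($H{\left(l \right)} = - \frac{l l}{2} = - \frac{l^{2}}{2}$)
$s{\left(w \right)} = - \frac{5}{3}$ ($s{\left(w \right)} = -2 + \frac{1}{\left(w - w\right) + 3} = -2 + \frac{1}{0 + 3} = -2 + \frac{1}{3} = - \frac{5}{3}$)
$\sqrt{H{\left(\left(-3\right) 2 \cdot 5 \right)} + s{\left(139 \right)}} = \sqrt{- \frac{\left(\left(-3\right) 2 \cdot 5\right)^{2}}{2} - \frac{5}{3}} = \sqrt{- \frac{\left(\left(-6\right) 5\right)^{2}}{2} - \frac{5}{3}} = \sqrt{- \frac{\left(-30\right)^{2}}{2} - \frac{5}{3}} = \sqrt{\left(- \frac{1}{2}\right) 900 - \frac{5}{3}} = \sqrt{-450 - \frac{5}{3}} = \sqrt{- \frac{1355}{3}} = \frac{i \sqrt{4065}}{3}$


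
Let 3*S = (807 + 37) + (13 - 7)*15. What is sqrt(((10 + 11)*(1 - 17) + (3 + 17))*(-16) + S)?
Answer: sqrt(48306)/3 ≈ 73.262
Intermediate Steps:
S = 934/3 (S = ((807 + 37) + (13 - 7)*15)/3 = (844 + 6*15)/3 = (844 + 90)/3 = (1/3)*934 = 934/3 ≈ 311.33)
sqrt(((10 + 11)*(1 - 17) + (3 + 17))*(-16) + S) = sqrt(((10 + 11)*(1 - 17) + (3 + 17))*(-16) + 934/3) = sqrt((21*(-16) + 20)*(-16) + 934/3) = sqrt((-336 + 20)*(-16) + 934/3) = sqrt(-316*(-16) + 934/3) = sqrt(5056 + 934/3) = sqrt(16102/3) = sqrt(48306)/3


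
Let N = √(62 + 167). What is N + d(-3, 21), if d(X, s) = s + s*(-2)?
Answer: -21 + √229 ≈ -5.8673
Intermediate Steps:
N = √229 ≈ 15.133
d(X, s) = -s (d(X, s) = s - 2*s = -s)
N + d(-3, 21) = √229 - 1*21 = √229 - 21 = -21 + √229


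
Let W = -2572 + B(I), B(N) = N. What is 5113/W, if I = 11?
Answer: -5113/2561 ≈ -1.9965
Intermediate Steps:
W = -2561 (W = -2572 + 11 = -2561)
5113/W = 5113/(-2561) = 5113*(-1/2561) = -5113/2561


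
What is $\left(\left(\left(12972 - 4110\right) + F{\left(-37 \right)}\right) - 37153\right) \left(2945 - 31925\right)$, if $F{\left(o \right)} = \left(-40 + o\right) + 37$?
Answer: $821032380$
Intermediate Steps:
$F{\left(o \right)} = -3 + o$
$\left(\left(\left(12972 - 4110\right) + F{\left(-37 \right)}\right) - 37153\right) \left(2945 - 31925\right) = \left(\left(\left(12972 - 4110\right) - 40\right) - 37153\right) \left(2945 - 31925\right) = \left(\left(8862 - 40\right) - 37153\right) \left(-28980\right) = \left(8822 - 37153\right) \left(-28980\right) = \left(-28331\right) \left(-28980\right) = 821032380$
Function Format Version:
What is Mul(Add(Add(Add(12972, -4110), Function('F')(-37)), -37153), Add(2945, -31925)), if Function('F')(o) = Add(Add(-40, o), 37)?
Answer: 821032380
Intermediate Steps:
Function('F')(o) = Add(-3, o)
Mul(Add(Add(Add(12972, -4110), Function('F')(-37)), -37153), Add(2945, -31925)) = Mul(Add(Add(Add(12972, -4110), Add(-3, -37)), -37153), Add(2945, -31925)) = Mul(Add(Add(8862, -40), -37153), -28980) = Mul(Add(8822, -37153), -28980) = Mul(-28331, -28980) = 821032380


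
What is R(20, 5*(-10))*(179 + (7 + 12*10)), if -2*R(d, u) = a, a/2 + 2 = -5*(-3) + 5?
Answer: -5508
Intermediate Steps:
a = 36 (a = -4 + 2*(-5*(-3) + 5) = -4 + 2*(15 + 5) = -4 + 2*20 = -4 + 40 = 36)
R(d, u) = -18 (R(d, u) = -1/2*36 = -18)
R(20, 5*(-10))*(179 + (7 + 12*10)) = -18*(179 + (7 + 12*10)) = -18*(179 + (7 + 120)) = -18*(179 + 127) = -18*306 = -5508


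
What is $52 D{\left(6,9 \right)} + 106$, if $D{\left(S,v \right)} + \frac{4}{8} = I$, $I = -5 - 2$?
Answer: $-284$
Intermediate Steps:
$I = -7$ ($I = -5 - 2 = -7$)
$D{\left(S,v \right)} = - \frac{15}{2}$ ($D{\left(S,v \right)} = - \frac{1}{2} - 7 = - \frac{15}{2}$)
$52 D{\left(6,9 \right)} + 106 = 52 \left(- \frac{15}{2}\right) + 106 = -390 + 106 = -284$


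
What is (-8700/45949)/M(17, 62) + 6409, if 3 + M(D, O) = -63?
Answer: 3239360001/505439 ≈ 6409.0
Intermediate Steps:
M(D, O) = -66 (M(D, O) = -3 - 63 = -66)
(-8700/45949)/M(17, 62) + 6409 = -8700/45949/(-66) + 6409 = -8700*1/45949*(-1/66) + 6409 = -8700/45949*(-1/66) + 6409 = 1450/505439 + 6409 = 3239360001/505439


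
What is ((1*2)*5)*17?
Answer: 170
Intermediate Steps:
((1*2)*5)*17 = (2*5)*17 = 10*17 = 170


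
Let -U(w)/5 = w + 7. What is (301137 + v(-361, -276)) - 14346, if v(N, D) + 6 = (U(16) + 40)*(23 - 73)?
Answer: 290535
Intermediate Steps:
U(w) = -35 - 5*w (U(w) = -5*(w + 7) = -5*(7 + w) = -35 - 5*w)
v(N, D) = 3744 (v(N, D) = -6 + ((-35 - 5*16) + 40)*(23 - 73) = -6 + ((-35 - 80) + 40)*(-50) = -6 + (-115 + 40)*(-50) = -6 - 75*(-50) = -6 + 3750 = 3744)
(301137 + v(-361, -276)) - 14346 = (301137 + 3744) - 14346 = 304881 - 14346 = 290535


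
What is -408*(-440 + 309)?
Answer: 53448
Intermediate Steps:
-408*(-440 + 309) = -408*(-131) = 53448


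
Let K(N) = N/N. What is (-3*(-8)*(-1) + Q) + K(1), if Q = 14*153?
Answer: 2119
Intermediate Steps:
K(N) = 1
Q = 2142
(-3*(-8)*(-1) + Q) + K(1) = (-3*(-8)*(-1) + 2142) + 1 = (24*(-1) + 2142) + 1 = (-24 + 2142) + 1 = 2118 + 1 = 2119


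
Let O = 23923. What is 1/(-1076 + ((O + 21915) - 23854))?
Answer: 1/20908 ≈ 4.7829e-5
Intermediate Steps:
1/(-1076 + ((O + 21915) - 23854)) = 1/(-1076 + ((23923 + 21915) - 23854)) = 1/(-1076 + (45838 - 23854)) = 1/(-1076 + 21984) = 1/20908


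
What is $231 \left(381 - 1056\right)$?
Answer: $-155925$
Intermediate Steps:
$231 \left(381 - 1056\right) = 231 \left(-675\right) = -155925$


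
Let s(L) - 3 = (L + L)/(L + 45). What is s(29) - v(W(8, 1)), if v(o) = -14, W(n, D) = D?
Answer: 658/37 ≈ 17.784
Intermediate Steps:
s(L) = 3 + 2*L/(45 + L) (s(L) = 3 + (L + L)/(L + 45) = 3 + (2*L)/(45 + L) = 3 + 2*L/(45 + L))
s(29) - v(W(8, 1)) = 5*(27 + 29)/(45 + 29) - 1*(-14) = 5*56/74 + 14 = 5*(1/74)*56 + 14 = 140/37 + 14 = 658/37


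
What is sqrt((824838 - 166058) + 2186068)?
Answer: 4*sqrt(177803) ≈ 1686.7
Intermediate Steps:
sqrt((824838 - 166058) + 2186068) = sqrt(658780 + 2186068) = sqrt(2844848) = 4*sqrt(177803)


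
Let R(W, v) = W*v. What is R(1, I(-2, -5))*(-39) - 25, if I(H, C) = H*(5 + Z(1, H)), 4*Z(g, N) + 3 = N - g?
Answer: 248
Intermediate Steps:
Z(g, N) = -3/4 - g/4 + N/4 (Z(g, N) = -3/4 + (N - g)/4 = -3/4 + (-g/4 + N/4) = -3/4 - g/4 + N/4)
I(H, C) = H*(4 + H/4) (I(H, C) = H*(5 + (-3/4 - 1/4*1 + H/4)) = H*(5 + (-3/4 - 1/4 + H/4)) = H*(5 + (-1 + H/4)) = H*(4 + H/4))
R(1, I(-2, -5))*(-39) - 25 = (1*((1/4)*(-2)*(16 - 2)))*(-39) - 25 = (1*((1/4)*(-2)*14))*(-39) - 25 = (1*(-7))*(-39) - 25 = -7*(-39) - 25 = 273 - 25 = 248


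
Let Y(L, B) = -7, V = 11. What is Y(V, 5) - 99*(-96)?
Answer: 9497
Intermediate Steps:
Y(V, 5) - 99*(-96) = -7 - 99*(-96) = -7 + 9504 = 9497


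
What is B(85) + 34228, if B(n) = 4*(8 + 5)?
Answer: 34280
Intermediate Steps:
B(n) = 52 (B(n) = 4*13 = 52)
B(85) + 34228 = 52 + 34228 = 34280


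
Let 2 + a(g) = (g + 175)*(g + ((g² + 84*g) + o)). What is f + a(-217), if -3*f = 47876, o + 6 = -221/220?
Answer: -402175777/330 ≈ -1.2187e+6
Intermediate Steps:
o = -1541/220 (o = -6 - 221/220 = -1541/220 ≈ -7.0045)
f = -47876/3 (f = -⅓*47876 = -47876/3 ≈ -15959.)
a(g) = -2 + (175 + g)*(-1541/220 + g² + 85*g) (a(g) = -2 + (g + 175)*(g + ((g² + 84*g) - 1541/220)) = -2 + (175 + g)*(g + (-1541/220 + g² + 84*g)) = -2 + (175 + g)*(-1541/220 + g² + 85*g))
f + a(-217) = -47876/3 + (-54023/44 + (-217)³ + 260*(-217)² + (3270959/220)*(-217)) = -47876/3 + (-54023/44 - 10218313 + 260*47089 - 709798103/220) = -47876/3 + (-54023/44 - 10218313 + 12243140 - 709798103/220) = -47876/3 - 132303139/110 = -402175777/330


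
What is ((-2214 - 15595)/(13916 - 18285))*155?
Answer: 2760395/4369 ≈ 631.81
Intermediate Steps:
((-2214 - 15595)/(13916 - 18285))*155 = -17809/(-4369)*155 = -17809*(-1/4369)*155 = (17809/4369)*155 = 2760395/4369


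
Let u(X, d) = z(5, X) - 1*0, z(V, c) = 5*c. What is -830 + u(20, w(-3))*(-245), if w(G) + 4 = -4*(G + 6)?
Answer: -25330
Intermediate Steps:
w(G) = -28 - 4*G (w(G) = -4 - 4*(G + 6) = -4 - 4*(6 + G) = -4 + (-24 - 4*G) = -28 - 4*G)
u(X, d) = 5*X (u(X, d) = 5*X - 1*0 = 5*X + 0 = 5*X)
-830 + u(20, w(-3))*(-245) = -830 + (5*20)*(-245) = -830 + 100*(-245) = -830 - 24500 = -25330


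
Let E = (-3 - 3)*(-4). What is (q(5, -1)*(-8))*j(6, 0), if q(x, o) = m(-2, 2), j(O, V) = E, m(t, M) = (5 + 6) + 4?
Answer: -2880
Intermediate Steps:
E = 24 (E = -6*(-4) = 24)
m(t, M) = 15 (m(t, M) = 11 + 4 = 15)
j(O, V) = 24
q(x, o) = 15
(q(5, -1)*(-8))*j(6, 0) = (15*(-8))*24 = -120*24 = -2880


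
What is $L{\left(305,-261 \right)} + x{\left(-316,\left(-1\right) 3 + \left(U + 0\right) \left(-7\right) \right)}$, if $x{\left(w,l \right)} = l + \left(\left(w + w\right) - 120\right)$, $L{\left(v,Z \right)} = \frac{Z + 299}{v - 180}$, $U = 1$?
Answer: $- \frac{95212}{125} \approx -761.7$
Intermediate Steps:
$L{\left(v,Z \right)} = \frac{299 + Z}{-180 + v}$
$x{\left(w,l \right)} = -120 + l + 2 w$ ($x{\left(w,l \right)} = l + \left(2 w - 120\right) = l + \left(-120 + 2 w\right) = -120 + l + 2 w$)
$L{\left(305,-261 \right)} + x{\left(-316,\left(-1\right) 3 + \left(U + 0\right) \left(-7\right) \right)} = \frac{299 - 261}{-180 + 305} + \left(-120 + \left(\left(-1\right) 3 + \left(1 + 0\right) \left(-7\right)\right) + 2 \left(-316\right)\right) = \frac{1}{125} \cdot 38 - 762 = \frac{38}{125} - 762 = - \frac{95212}{125}$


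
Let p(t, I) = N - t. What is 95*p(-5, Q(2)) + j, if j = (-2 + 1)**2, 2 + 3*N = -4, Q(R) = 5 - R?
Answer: 286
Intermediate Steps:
N = -2 (N = -2/3 + (1/3)*(-4) = -2/3 - 4/3 = -2)
j = 1 (j = (-1)**2 = 1)
p(t, I) = -2 - t
95*p(-5, Q(2)) + j = 95*(-2 - 1*(-5)) + 1 = 95*(-2 + 5) + 1 = 95*3 + 1 = 285 + 1 = 286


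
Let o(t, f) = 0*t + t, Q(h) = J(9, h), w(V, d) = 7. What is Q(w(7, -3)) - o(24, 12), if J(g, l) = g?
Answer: -15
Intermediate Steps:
Q(h) = 9
o(t, f) = t (o(t, f) = 0 + t = t)
Q(w(7, -3)) - o(24, 12) = 9 - 1*24 = 9 - 24 = -15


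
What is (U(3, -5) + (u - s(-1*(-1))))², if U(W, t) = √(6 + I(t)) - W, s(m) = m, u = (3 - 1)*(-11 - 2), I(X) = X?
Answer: 841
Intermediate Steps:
u = -26 (u = 2*(-13) = -26)
U(W, t) = √(6 + t) - W
(U(3, -5) + (u - s(-1*(-1))))² = ((√(6 - 5) - 1*3) + (-26 - (-1)*(-1)))² = ((√1 - 3) + (-26 - 1*1))² = ((1 - 3) + (-26 - 1))² = (-2 - 27)² = (-29)² = 841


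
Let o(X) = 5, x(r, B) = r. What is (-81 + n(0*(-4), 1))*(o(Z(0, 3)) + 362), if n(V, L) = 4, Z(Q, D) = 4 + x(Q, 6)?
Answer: -28259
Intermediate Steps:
Z(Q, D) = 4 + Q
(-81 + n(0*(-4), 1))*(o(Z(0, 3)) + 362) = (-81 + 4)*(5 + 362) = -77*367 = -28259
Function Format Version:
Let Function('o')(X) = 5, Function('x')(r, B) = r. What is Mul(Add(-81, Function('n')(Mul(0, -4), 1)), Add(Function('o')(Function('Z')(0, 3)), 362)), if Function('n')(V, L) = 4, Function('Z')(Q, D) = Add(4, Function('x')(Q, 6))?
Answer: -28259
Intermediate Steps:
Function('Z')(Q, D) = Add(4, Q)
Mul(Add(-81, Function('n')(Mul(0, -4), 1)), Add(Function('o')(Function('Z')(0, 3)), 362)) = Mul(Add(-81, 4), Add(5, 362)) = Mul(-77, 367) = -28259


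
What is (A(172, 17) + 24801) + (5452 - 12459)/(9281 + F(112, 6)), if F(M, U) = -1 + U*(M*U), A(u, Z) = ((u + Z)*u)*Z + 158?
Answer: 591456741/1024 ≈ 5.7759e+5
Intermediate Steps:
A(u, Z) = 158 + Z*u*(Z + u) (A(u, Z) = ((Z + u)*u)*Z + 158 = (u*(Z + u))*Z + 158 = Z*u*(Z + u) + 158 = 158 + Z*u*(Z + u))
F(M, U) = -1 + M*U²
(A(172, 17) + 24801) + (5452 - 12459)/(9281 + F(112, 6)) = ((158 + 17*172² + 172*17²) + 24801) + (5452 - 12459)/(9281 + (-1 + 112*6²)) = ((158 + 17*29584 + 172*289) + 24801) - 7007/(9281 + (-1 + 112*36)) = ((158 + 502928 + 49708) + 24801) - 7007/(9281 + (-1 + 4032)) = (552794 + 24801) - 7007/(9281 + 4031) = 577595 - 7007/13312 = 577595 - 7007*1/13312 = 577595 - 539/1024 = 591456741/1024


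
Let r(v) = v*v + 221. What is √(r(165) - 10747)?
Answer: √16699 ≈ 129.22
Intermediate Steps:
r(v) = 221 + v² (r(v) = v² + 221 = 221 + v²)
√(r(165) - 10747) = √((221 + 165²) - 10747) = √((221 + 27225) - 10747) = √(27446 - 10747) = √16699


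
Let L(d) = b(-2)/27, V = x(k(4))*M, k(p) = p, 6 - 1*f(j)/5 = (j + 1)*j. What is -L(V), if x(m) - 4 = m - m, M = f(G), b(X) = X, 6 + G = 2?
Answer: 2/27 ≈ 0.074074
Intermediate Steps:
G = -4 (G = -6 + 2 = -4)
f(j) = 30 - 5*j*(1 + j) (f(j) = 30 - 5*(j + 1)*j = 30 - 5*(1 + j)*j = 30 - 5*j*(1 + j))
M = -30 (M = 30 - 5*(-4) - 5*(-4)² = 30 + 20 - 5*16 = 30 + 20 - 80 = -30)
x(m) = 4 (x(m) = 4 + (m - m) = 4 + 0 = 4)
V = -120 (V = 4*(-30) = -120)
L(d) = -2/27
-L(V) = -1*(-2/27) = 2/27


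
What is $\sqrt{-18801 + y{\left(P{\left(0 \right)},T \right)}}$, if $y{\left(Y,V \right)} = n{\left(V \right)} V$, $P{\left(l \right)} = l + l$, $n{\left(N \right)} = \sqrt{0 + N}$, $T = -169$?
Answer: $\sqrt{-18801 - 2197 i} \approx 7.9978 - 137.35 i$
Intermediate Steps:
$n{\left(N \right)} = \sqrt{N}$
$P{\left(l \right)} = 2 l$
$y{\left(Y,V \right)} = V^{\frac{3}{2}}$ ($y{\left(Y,V \right)} = \sqrt{V} V = V^{\frac{3}{2}}$)
$\sqrt{-18801 + y{\left(P{\left(0 \right)},T \right)}} = \sqrt{-18801 + \left(-169\right)^{\frac{3}{2}}} = \sqrt{-18801 - 2197 i}$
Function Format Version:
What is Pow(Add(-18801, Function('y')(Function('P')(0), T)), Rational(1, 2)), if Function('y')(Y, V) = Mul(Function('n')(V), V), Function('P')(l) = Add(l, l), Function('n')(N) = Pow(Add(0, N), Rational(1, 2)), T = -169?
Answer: Pow(Add(-18801, Mul(-2197, I)), Rational(1, 2)) ≈ Add(7.9978, Mul(-137.35, I))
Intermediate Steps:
Function('n')(N) = Pow(N, Rational(1, 2))
Function('P')(l) = Mul(2, l)
Function('y')(Y, V) = Pow(V, Rational(3, 2)) (Function('y')(Y, V) = Mul(Pow(V, Rational(1, 2)), V) = Pow(V, Rational(3, 2)))
Pow(Add(-18801, Function('y')(Function('P')(0), T)), Rational(1, 2)) = Pow(Add(-18801, Pow(-169, Rational(3, 2))), Rational(1, 2)) = Pow(Add(-18801, Mul(-2197, I)), Rational(1, 2))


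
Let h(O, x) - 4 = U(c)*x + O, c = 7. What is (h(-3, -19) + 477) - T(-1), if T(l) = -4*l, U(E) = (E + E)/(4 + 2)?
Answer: 1289/3 ≈ 429.67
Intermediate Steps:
U(E) = E/3 (U(E) = (2*E)/6 = (2*E)*(1/6) = E/3)
h(O, x) = 4 + O + 7*x/3 (h(O, x) = 4 + (((1/3)*7)*x + O) = 4 + (7*x/3 + O) = 4 + (O + 7*x/3) = 4 + O + 7*x/3)
(h(-3, -19) + 477) - T(-1) = ((4 - 3 + (7/3)*(-19)) + 477) - (-4)*(-1) = ((4 - 3 - 133/3) + 477) - 1*4 = (-130/3 + 477) - 4 = 1301/3 - 4 = 1289/3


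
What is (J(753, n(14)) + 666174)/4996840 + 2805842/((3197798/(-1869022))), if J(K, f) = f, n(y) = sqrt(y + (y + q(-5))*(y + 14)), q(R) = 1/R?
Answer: -6551082098045574827/3994721239580 + sqrt(10010)/24984200 ≈ -1.6399e+6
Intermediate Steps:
n(y) = sqrt(y + (14 + y)*(-1/5 + y)) (n(y) = sqrt(y + (y + 1/(-5))*(y + 14)) = sqrt(y + (y - 1/5)*(14 + y)) = sqrt(y + (-1/5 + y)*(14 + y)) = sqrt(y + (14 + y)*(-1/5 + y)))
(J(753, n(14)) + 666174)/4996840 + 2805842/((3197798/(-1869022))) = (sqrt(-70 + 25*14**2 + 370*14)/5 + 666174)/4996840 + 2805842/((3197798/(-1869022))) = (sqrt(-70 + 25*196 + 5180)/5 + 666174)*(1/4996840) + 2805842/((3197798*(-1/1869022))) = (sqrt(-70 + 4900 + 5180)/5 + 666174)*(1/4996840) + 2805842/(-1598899/934511) = (sqrt(10010)/5 + 666174)*(1/4996840) + 2805842*(-934511/1598899) = (666174 + sqrt(10010)/5)*(1/4996840) - 2622090213262/1598899 = (333087/2498420 + sqrt(10010)/24984200) - 2622090213262/1598899 = -6551082098045574827/3994721239580 + sqrt(10010)/24984200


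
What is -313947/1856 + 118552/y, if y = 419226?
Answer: -65697356255/389041728 ≈ -168.87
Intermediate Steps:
-313947/1856 + 118552/y = -313947/1856 + 118552/419226 = -313947*1/1856 + 118552*(1/419226) = -313947/1856 + 59276/209613 = -65697356255/389041728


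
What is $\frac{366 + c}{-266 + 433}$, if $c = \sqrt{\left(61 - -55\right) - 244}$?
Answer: $\frac{366}{167} + \frac{8 i \sqrt{2}}{167} \approx 2.1916 + 0.067747 i$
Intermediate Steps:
$c = 8 i \sqrt{2}$ ($c = \sqrt{\left(61 + 55\right) - 244} = \sqrt{116 - 244} = \sqrt{-128} = 8 i \sqrt{2} \approx 11.314 i$)
$\frac{366 + c}{-266 + 433} = \frac{366 + 8 i \sqrt{2}}{-266 + 433} = \frac{366 + 8 i \sqrt{2}}{167} = \left(366 + 8 i \sqrt{2}\right) \frac{1}{167} = \frac{366}{167} + \frac{8 i \sqrt{2}}{167}$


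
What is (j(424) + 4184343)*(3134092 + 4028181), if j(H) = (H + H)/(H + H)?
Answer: 29969414053912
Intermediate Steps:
j(H) = 1 (j(H) = (2*H)/((2*H)) = (2*H)*(1/(2*H)) = 1)
(j(424) + 4184343)*(3134092 + 4028181) = (1 + 4184343)*(3134092 + 4028181) = 4184344*7162273 = 29969414053912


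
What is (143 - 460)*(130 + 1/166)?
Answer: -6841177/166 ≈ -41212.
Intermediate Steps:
(143 - 460)*(130 + 1/166) = -317*(130 + 1/166) = -317*21581/166 = -6841177/166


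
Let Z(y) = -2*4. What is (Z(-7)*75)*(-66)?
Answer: 39600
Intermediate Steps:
Z(y) = -8
(Z(-7)*75)*(-66) = -8*75*(-66) = -600*(-66) = 39600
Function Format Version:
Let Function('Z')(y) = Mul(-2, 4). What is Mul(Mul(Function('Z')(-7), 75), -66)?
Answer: 39600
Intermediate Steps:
Function('Z')(y) = -8
Mul(Mul(Function('Z')(-7), 75), -66) = Mul(Mul(-8, 75), -66) = Mul(-600, -66) = 39600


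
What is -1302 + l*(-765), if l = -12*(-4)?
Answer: -38022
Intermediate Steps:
l = 48
-1302 + l*(-765) = -1302 + 48*(-765) = -1302 - 36720 = -38022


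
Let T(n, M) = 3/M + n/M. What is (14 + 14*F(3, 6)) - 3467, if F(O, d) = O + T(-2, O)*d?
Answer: -3383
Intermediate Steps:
F(O, d) = O + d/O (F(O, d) = O + ((3 - 2)/O)*d = O + (1/O)*d = O + d/O)
(14 + 14*F(3, 6)) - 3467 = (14 + 14*(3 + 6/3)) - 3467 = (14 + 14*(3 + 6*(1/3))) - 3467 = (14 + 14*(3 + 2)) - 3467 = (14 + 14*5) - 3467 = (14 + 70) - 3467 = 84 - 3467 = -3383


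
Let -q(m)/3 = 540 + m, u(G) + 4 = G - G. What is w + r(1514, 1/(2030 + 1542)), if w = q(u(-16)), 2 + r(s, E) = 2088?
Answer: 478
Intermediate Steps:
u(G) = -4 (u(G) = -4 + (G - G) = -4 + 0 = -4)
r(s, E) = 2086 (r(s, E) = -2 + 2088 = 2086)
q(m) = -1620 - 3*m (q(m) = -3*(540 + m) = -1620 - 3*m)
w = -1608 (w = -1620 - 3*(-4) = -1620 + 12 = -1608)
w + r(1514, 1/(2030 + 1542)) = -1608 + 2086 = 478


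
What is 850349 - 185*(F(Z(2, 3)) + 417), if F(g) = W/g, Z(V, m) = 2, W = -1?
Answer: 1546593/2 ≈ 7.7330e+5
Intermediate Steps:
F(g) = -1/g
850349 - 185*(F(Z(2, 3)) + 417) = 850349 - 185*(-1/2 + 417) = 850349 - 185*(-1*½ + 417) = 850349 - 185*(-½ + 417) = 850349 - 185*833/2 = 850349 - 1*154105/2 = 850349 - 154105/2 = 1546593/2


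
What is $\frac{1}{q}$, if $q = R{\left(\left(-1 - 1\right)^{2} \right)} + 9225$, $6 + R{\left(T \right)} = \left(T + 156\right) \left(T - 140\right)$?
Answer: $- \frac{1}{12541} \approx -7.9738 \cdot 10^{-5}$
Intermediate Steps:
$R{\left(T \right)} = -6 + \left(-140 + T\right) \left(156 + T\right)$ ($R{\left(T \right)} = -6 + \left(T + 156\right) \left(T - 140\right) = -6 + \left(156 + T\right) \left(-140 + T\right) = -6 + \left(-140 + T\right) \left(156 + T\right)$)
$q = -12541$ ($q = \left(-21846 + \left(\left(-1 - 1\right)^{2}\right)^{2} + 16 \left(-1 - 1\right)^{2}\right) + 9225 = \left(-21846 + \left(\left(-2\right)^{2}\right)^{2} + 16 \left(-2\right)^{2}\right) + 9225 = \left(-21846 + 4^{2} + 16 \cdot 4\right) + 9225 = \left(-21846 + 16 + 64\right) + 9225 = -21766 + 9225 = -12541$)
$\frac{1}{q} = \frac{1}{-12541} = - \frac{1}{12541}$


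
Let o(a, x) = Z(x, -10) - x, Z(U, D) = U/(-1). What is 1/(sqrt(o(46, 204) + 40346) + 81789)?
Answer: 81789/6689400583 - sqrt(39938)/6689400583 ≈ 1.2197e-5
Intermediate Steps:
Z(U, D) = -U (Z(U, D) = U*(-1) = -U)
o(a, x) = -2*x (o(a, x) = -x - x = -2*x)
1/(sqrt(o(46, 204) + 40346) + 81789) = 1/(sqrt(-2*204 + 40346) + 81789) = 1/(sqrt(-408 + 40346) + 81789) = 1/(sqrt(39938) + 81789) = 1/(81789 + sqrt(39938))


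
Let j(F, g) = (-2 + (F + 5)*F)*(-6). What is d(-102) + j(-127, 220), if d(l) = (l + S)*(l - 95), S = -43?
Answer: -64387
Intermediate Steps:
d(l) = (-95 + l)*(-43 + l) (d(l) = (l - 43)*(l - 95) = (-43 + l)*(-95 + l) = (-95 + l)*(-43 + l))
j(F, g) = 12 - 6*F*(5 + F) (j(F, g) = (-2 + (5 + F)*F)*(-6) = (-2 + F*(5 + F))*(-6) = 12 - 6*F*(5 + F))
d(-102) + j(-127, 220) = (4085 + (-102)**2 - 138*(-102)) + (12 - 30*(-127) - 6*(-127)**2) = (4085 + 10404 + 14076) + (12 + 3810 - 6*16129) = 28565 + (12 + 3810 - 96774) = 28565 - 92952 = -64387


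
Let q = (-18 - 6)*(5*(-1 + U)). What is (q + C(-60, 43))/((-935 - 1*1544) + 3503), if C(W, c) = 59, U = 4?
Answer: -301/1024 ≈ -0.29395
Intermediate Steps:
q = -360 (q = (-18 - 6)*(5*(-1 + 4)) = -120*3 = -24*15 = -360)
(q + C(-60, 43))/((-935 - 1*1544) + 3503) = (-360 + 59)/((-935 - 1*1544) + 3503) = -301/((-935 - 1544) + 3503) = -301/(-2479 + 3503) = -301/1024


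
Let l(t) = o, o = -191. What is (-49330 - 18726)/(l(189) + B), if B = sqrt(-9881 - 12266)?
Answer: 3249674/14657 + 17014*I*sqrt(22147)/14657 ≈ 221.71 + 172.75*I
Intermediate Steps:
l(t) = -191
B = I*sqrt(22147) (B = sqrt(-22147) = I*sqrt(22147) ≈ 148.82*I)
(-49330 - 18726)/(l(189) + B) = (-49330 - 18726)/(-191 + I*sqrt(22147)) = -68056/(-191 + I*sqrt(22147))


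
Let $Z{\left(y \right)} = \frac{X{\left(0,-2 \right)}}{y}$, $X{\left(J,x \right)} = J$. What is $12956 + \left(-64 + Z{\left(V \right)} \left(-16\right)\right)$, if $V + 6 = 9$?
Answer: $12892$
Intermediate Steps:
$V = 3$ ($V = -6 + 9 = 3$)
$Z{\left(y \right)} = 0$ ($Z{\left(y \right)} = \frac{0}{y} = 0$)
$12956 + \left(-64 + Z{\left(V \right)} \left(-16\right)\right) = 12956 + \left(-64 + 0 \left(-16\right)\right) = 12956 + \left(-64 + 0\right) = 12956 - 64 = 12892$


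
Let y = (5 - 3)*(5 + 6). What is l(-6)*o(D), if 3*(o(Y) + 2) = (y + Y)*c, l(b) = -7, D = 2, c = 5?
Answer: -266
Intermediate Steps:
y = 22 (y = 2*11 = 22)
o(Y) = 104/3 + 5*Y/3 (o(Y) = -2 + ((22 + Y)*5)/3 = -2 + (110 + 5*Y)/3 = -2 + (110/3 + 5*Y/3) = 104/3 + 5*Y/3)
l(-6)*o(D) = -7*(104/3 + (5/3)*2) = -7*(104/3 + 10/3) = -7*38 = -266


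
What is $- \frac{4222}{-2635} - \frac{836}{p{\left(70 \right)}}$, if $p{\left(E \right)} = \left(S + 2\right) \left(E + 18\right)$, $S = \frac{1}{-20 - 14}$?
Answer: $- \frac{568231}{176545} \approx -3.2186$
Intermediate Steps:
$S = - \frac{1}{34}$ ($S = \frac{1}{-34} = - \frac{1}{34} \approx -0.029412$)
$p{\left(E \right)} = \frac{603}{17} + \frac{67 E}{34}$ ($p{\left(E \right)} = \left(- \frac{1}{34} + 2\right) \left(E + 18\right) = \frac{67 \left(18 + E\right)}{34} = \frac{603}{17} + \frac{67 E}{34}$)
$- \frac{4222}{-2635} - \frac{836}{p{\left(70 \right)}} = - \frac{4222}{-2635} - \frac{836}{\frac{603}{17} + \frac{67}{34} \cdot 70} = \left(-4222\right) \left(- \frac{1}{2635}\right) - \frac{836}{\frac{603}{17} + \frac{2345}{17}} = \frac{4222}{2635} - \frac{836}{\frac{2948}{17}} = \frac{4222}{2635} - \frac{323}{67} = - \frac{568231}{176545}$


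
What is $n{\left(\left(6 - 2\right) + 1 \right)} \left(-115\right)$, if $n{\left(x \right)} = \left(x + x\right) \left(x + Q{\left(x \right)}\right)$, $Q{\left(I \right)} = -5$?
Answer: $0$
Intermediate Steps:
$n{\left(x \right)} = 2 x \left(-5 + x\right)$ ($n{\left(x \right)} = \left(x + x\right) \left(x - 5\right) = 2 x \left(-5 + x\right)$)
$n{\left(\left(6 - 2\right) + 1 \right)} \left(-115\right) = 2 \left(\left(6 - 2\right) + 1\right) \left(-5 + \left(\left(6 - 2\right) + 1\right)\right) \left(-115\right) = 2 \left(4 + 1\right) \left(-5 + \left(4 + 1\right)\right) \left(-115\right) = 2 \cdot 5 \left(-5 + 5\right) \left(-115\right) = 2 \cdot 5 \cdot 0 \left(-115\right) = 0 \left(-115\right) = 0$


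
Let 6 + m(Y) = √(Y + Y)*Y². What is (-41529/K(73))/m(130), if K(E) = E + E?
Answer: -124587/5420877797372 - 175460025*√65/1355219449343 ≈ -0.0010438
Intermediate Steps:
K(E) = 2*E
m(Y) = -6 + √2*Y^(5/2) (m(Y) = -6 + √(Y + Y)*Y² = -6 + √(2*Y)*Y² = -6 + (√2*√Y)*Y² = -6 + √2*Y^(5/2))
(-41529/K(73))/m(130) = (-41529/(2*73))/(-6 + √2*130^(5/2)) = (-41529/146)/(-6 + √2*(16900*√130)) = (-41529*1/146)/(-6 + 33800*√65) = -41529/(146*(-6 + 33800*√65))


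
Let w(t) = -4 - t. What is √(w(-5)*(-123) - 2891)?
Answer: I*√3014 ≈ 54.9*I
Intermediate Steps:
√(w(-5)*(-123) - 2891) = √((-4 - 1*(-5))*(-123) - 2891) = √((-4 + 5)*(-123) - 2891) = √(1*(-123) - 2891) = √(-123 - 2891) = √(-3014) = I*√3014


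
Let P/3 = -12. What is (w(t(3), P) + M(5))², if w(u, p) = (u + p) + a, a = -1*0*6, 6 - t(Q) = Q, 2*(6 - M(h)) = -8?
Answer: 529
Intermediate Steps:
P = -36 (P = 3*(-12) = -36)
M(h) = 10 (M(h) = 6 - ½*(-8) = 6 + 4 = 10)
t(Q) = 6 - Q
a = 0 (a = 0*6 = 0)
w(u, p) = p + u (w(u, p) = (u + p) + 0 = (p + u) + 0 = p + u)
(w(t(3), P) + M(5))² = ((-36 + (6 - 1*3)) + 10)² = ((-36 + (6 - 3)) + 10)² = ((-36 + 3) + 10)² = (-33 + 10)² = (-23)² = 529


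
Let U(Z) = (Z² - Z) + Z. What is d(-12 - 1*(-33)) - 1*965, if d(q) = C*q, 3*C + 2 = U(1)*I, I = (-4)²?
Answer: -867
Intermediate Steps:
I = 16
U(Z) = Z²
C = 14/3 (C = -⅔ + (1²*16)/3 = -⅔ + (1*16)/3 = -⅔ + (⅓)*16 = -⅔ + 16/3 = 14/3 ≈ 4.6667)
d(q) = 14*q/3
d(-12 - 1*(-33)) - 1*965 = 14*(-12 - 1*(-33))/3 - 1*965 = 14*(-12 + 33)/3 - 965 = (14/3)*21 - 965 = 98 - 965 = -867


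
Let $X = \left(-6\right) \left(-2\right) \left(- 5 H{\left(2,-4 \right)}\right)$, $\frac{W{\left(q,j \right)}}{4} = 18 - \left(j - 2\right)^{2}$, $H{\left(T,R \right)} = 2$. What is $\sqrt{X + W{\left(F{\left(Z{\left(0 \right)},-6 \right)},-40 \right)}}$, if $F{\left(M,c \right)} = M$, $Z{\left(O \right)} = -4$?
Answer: $8 i \sqrt{111} \approx 84.285 i$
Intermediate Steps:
$W{\left(q,j \right)} = 72 - 4 \left(-2 + j\right)^{2}$ ($W{\left(q,j \right)} = 4 \left(18 - \left(j - 2\right)^{2}\right) = 4 \left(18 - \left(-2 + j\right)^{2}\right) = 72 - 4 \left(-2 + j\right)^{2}$)
$X = -120$ ($X = \left(-6\right) \left(-2\right) \left(\left(-5\right) 2\right) = 12 \left(-10\right) = -120$)
$\sqrt{X + W{\left(F{\left(Z{\left(0 \right)},-6 \right)},-40 \right)}} = \sqrt{-120 + \left(72 - 4 \left(-2 - 40\right)^{2}\right)} = \sqrt{-120 + \left(72 - 4 \left(-42\right)^{2}\right)} = \sqrt{-120 + \left(72 - 7056\right)} = \sqrt{-120 - 6984} = \sqrt{-7104} = 8 i \sqrt{111}$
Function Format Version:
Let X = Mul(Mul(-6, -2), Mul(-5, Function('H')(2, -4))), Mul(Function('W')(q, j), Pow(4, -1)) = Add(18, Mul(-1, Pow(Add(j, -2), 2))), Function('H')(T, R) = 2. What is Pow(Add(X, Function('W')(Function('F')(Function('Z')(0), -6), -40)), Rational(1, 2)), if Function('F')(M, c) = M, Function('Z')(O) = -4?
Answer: Mul(8, I, Pow(111, Rational(1, 2))) ≈ Mul(84.285, I)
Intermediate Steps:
Function('W')(q, j) = Add(72, Mul(-4, Pow(Add(-2, j), 2))) (Function('W')(q, j) = Mul(4, Add(18, Mul(-1, Pow(Add(j, -2), 2)))) = Mul(4, Add(18, Mul(-1, Pow(Add(-2, j), 2)))) = Add(72, Mul(-4, Pow(Add(-2, j), 2))))
X = -120 (X = Mul(Mul(-6, -2), Mul(-5, 2)) = Mul(12, -10) = -120)
Pow(Add(X, Function('W')(Function('F')(Function('Z')(0), -6), -40)), Rational(1, 2)) = Pow(Add(-120, Add(72, Mul(-4, Pow(Add(-2, -40), 2)))), Rational(1, 2)) = Pow(Add(-120, Add(72, Mul(-4, Pow(-42, 2)))), Rational(1, 2)) = Pow(Add(-120, Add(72, Mul(-4, 1764))), Rational(1, 2)) = Pow(Add(-120, Add(72, -7056)), Rational(1, 2)) = Pow(Add(-120, -6984), Rational(1, 2)) = Pow(-7104, Rational(1, 2)) = Mul(8, I, Pow(111, Rational(1, 2)))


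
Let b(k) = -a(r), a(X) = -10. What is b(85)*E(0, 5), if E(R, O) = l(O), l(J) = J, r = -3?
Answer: 50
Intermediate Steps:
b(k) = 10 (b(k) = -1*(-10) = 10)
E(R, O) = O
b(85)*E(0, 5) = 10*5 = 50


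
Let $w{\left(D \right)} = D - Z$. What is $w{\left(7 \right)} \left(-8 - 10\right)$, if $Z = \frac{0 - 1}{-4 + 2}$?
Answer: $-117$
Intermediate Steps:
$Z = \frac{1}{2}$ ($Z = - \frac{1}{-2} = \left(-1\right) \left(- \frac{1}{2}\right) = \frac{1}{2} \approx 0.5$)
$w{\left(D \right)} = - \frac{1}{2} + D$ ($w{\left(D \right)} = D - \frac{1}{2} = - \frac{1}{2} + D$)
$w{\left(7 \right)} \left(-8 - 10\right) = \left(- \frac{1}{2} + 7\right) \left(-8 - 10\right) = \frac{13 \left(-8 - 10\right)}{2} = \frac{13}{2} \left(-18\right) = -117$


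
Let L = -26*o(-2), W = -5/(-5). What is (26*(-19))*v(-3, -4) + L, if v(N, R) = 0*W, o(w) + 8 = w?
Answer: 260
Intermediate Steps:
W = 1 (W = -5*(-⅕) = 1)
o(w) = -8 + w
L = 260 (L = -26*(-8 - 2) = -26*(-10) = 260)
v(N, R) = 0 (v(N, R) = 0*1 = 0)
(26*(-19))*v(-3, -4) + L = (26*(-19))*0 + 260 = -494*0 + 260 = 0 + 260 = 260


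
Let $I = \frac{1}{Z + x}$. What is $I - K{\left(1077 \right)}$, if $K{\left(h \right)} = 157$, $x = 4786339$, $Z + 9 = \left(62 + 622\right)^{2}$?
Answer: $- \frac{824907201}{5254186} \approx -157.0$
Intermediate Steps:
$Z = 467847$ ($Z = -9 + \left(62 + 622\right)^{2} = -9 + 684^{2} = -9 + 467856 = 467847$)
$I = \frac{1}{5254186}$ ($I = \frac{1}{467847 + 4786339} = \frac{1}{5254186} \approx 1.9032 \cdot 10^{-7}$)
$I - K{\left(1077 \right)} = \frac{1}{5254186} - 157 = - \frac{824907201}{5254186}$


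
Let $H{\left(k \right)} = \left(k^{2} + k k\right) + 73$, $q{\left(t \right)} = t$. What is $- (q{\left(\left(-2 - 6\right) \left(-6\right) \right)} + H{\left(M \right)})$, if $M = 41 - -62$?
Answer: $-21339$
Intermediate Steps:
$M = 103$ ($M = 41 + 62 = 103$)
$H{\left(k \right)} = 73 + 2 k^{2}$ ($H{\left(k \right)} = \left(k^{2} + k^{2}\right) + 73 = 2 k^{2} + 73 = 73 + 2 k^{2}$)
$- (q{\left(\left(-2 - 6\right) \left(-6\right) \right)} + H{\left(M \right)}) = - (\left(-2 - 6\right) \left(-6\right) + \left(73 + 2 \cdot 103^{2}\right)) = - (\left(-8\right) \left(-6\right) + \left(73 + 2 \cdot 10609\right)) = - (48 + \left(73 + 21218\right)) = - (48 + 21291) = \left(-1\right) 21339 = -21339$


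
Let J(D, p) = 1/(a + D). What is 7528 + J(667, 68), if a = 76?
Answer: 5593305/743 ≈ 7528.0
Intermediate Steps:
J(D, p) = 1/(76 + D)
7528 + J(667, 68) = 7528 + 1/(76 + 667) = 7528 + 1/743 = 5593305/743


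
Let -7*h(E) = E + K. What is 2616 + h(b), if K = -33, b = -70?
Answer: 18415/7 ≈ 2630.7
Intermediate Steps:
h(E) = 33/7 - E/7 (h(E) = -(E - 33)/7 = -(-33 + E)/7 = 33/7 - E/7)
2616 + h(b) = 2616 + (33/7 - ⅐*(-70)) = 2616 + (33/7 + 10) = 2616 + 103/7 = 18415/7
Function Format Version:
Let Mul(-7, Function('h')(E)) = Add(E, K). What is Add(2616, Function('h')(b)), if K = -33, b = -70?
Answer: Rational(18415, 7) ≈ 2630.7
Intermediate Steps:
Function('h')(E) = Add(Rational(33, 7), Mul(Rational(-1, 7), E)) (Function('h')(E) = Mul(Rational(-1, 7), Add(E, -33)) = Mul(Rational(-1, 7), Add(-33, E)) = Add(Rational(33, 7), Mul(Rational(-1, 7), E)))
Add(2616, Function('h')(b)) = Add(2616, Add(Rational(33, 7), Mul(Rational(-1, 7), -70))) = Add(2616, Add(Rational(33, 7), 10)) = Add(2616, Rational(103, 7)) = Rational(18415, 7)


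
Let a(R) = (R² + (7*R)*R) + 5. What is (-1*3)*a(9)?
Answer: -1959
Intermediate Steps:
a(R) = 5 + 8*R² (a(R) = (R² + 7*R²) + 5 = 8*R² + 5 = 5 + 8*R²)
(-1*3)*a(9) = (-1*3)*(5 + 8*9²) = -3*(5 + 8*81) = -3*(5 + 648) = -3*653 = -1959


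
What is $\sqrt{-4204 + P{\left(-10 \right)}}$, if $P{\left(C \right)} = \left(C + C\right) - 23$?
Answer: $i \sqrt{4247} \approx 65.169 i$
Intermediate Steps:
$P{\left(C \right)} = -23 + 2 C$ ($P{\left(C \right)} = 2 C - 23 = -23 + 2 C$)
$\sqrt{-4204 + P{\left(-10 \right)}} = \sqrt{-4204 + \left(-23 + 2 \left(-10\right)\right)} = \sqrt{-4204 - 43} = \sqrt{-4247} = i \sqrt{4247}$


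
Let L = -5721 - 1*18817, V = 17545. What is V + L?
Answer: -6993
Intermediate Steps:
L = -24538 (L = -5721 - 18817 = -24538)
V + L = 17545 - 24538 = -6993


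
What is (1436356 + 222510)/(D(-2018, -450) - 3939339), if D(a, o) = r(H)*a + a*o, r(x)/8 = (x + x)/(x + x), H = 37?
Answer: -1658866/3047383 ≈ -0.54436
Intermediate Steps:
r(x) = 8 (r(x) = 8*((x + x)/(x + x)) = 8*((2*x)/((2*x))) = 8*((2*x)*(1/(2*x))) = 8*1 = 8)
D(a, o) = 8*a + a*o
(1436356 + 222510)/(D(-2018, -450) - 3939339) = (1436356 + 222510)/(-2018*(8 - 450) - 3939339) = 1658866/(-2018*(-442) - 3939339) = 1658866/(891956 - 3939339) = 1658866/(-3047383) = 1658866*(-1/3047383) = -1658866/3047383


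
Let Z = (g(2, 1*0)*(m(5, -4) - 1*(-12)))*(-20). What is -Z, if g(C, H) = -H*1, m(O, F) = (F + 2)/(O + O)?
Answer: 0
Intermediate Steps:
m(O, F) = (2 + F)/(2*O) (m(O, F) = (2 + F)/((2*O)) = (2 + F)*(1/(2*O)) = (2 + F)/(2*O))
g(C, H) = -H
Z = 0 (Z = ((-0)*((½)*(2 - 4)/5 - 1*(-12)))*(-20) = ((-1*0)*((½)*(⅕)*(-2) + 12))*(-20) = (0*(-⅕ + 12))*(-20) = (0*(59/5))*(-20) = 0*(-20) = 0)
-Z = -1*0 = 0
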